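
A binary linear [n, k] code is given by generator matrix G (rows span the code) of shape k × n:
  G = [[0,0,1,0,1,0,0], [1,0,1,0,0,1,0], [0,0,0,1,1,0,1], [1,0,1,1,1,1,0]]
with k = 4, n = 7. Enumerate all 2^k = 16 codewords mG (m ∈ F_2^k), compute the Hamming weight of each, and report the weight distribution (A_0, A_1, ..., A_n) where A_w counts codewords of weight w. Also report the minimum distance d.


Weight distribution: A_0 = 1, A_1 = 1, A_2 = 3, A_3 = 6, A_4 = 3, A_5 = 1, A_6 = 1. Minimum distance d = 1.

Enumerate all 2^4 = 16 messages m ∈ F_2^4.
For each, compute codeword c = mG in F_2^7, then tally its weight.
  m = 0000 → c = 0000000, weight = 0.
  m = 1000 → c = 0010100, weight = 2.
  m = 0100 → c = 1010010, weight = 3.
  m = 1100 → c = 1000110, weight = 3.
  m = 0010 → c = 0001101, weight = 3.
  m = 1010 → c = 0011001, weight = 3.
  m = 0110 → c = 1011111, weight = 6.
  m = 1110 → c = 1001011, weight = 4.
  m = 0001 → c = 1011110, weight = 5.
  m = 1001 → c = 1001010, weight = 3.
  m = 0101 → c = 0001100, weight = 2.
  m = 1101 → c = 0011000, weight = 2.
  m = 0011 → c = 1010011, weight = 4.
  m = 1011 → c = 1000111, weight = 4.
  m = 0111 → c = 0000001, weight = 1.
  m = 1111 → c = 0010101, weight = 3.
Tally weights:
  weight 0: 1 codewords.
  weight 1: 1 codewords.
  weight 2: 3 codewords.
  weight 3: 6 codewords.
  weight 4: 3 codewords.
  weight 5: 1 codewords.
  weight 6: 1 codewords.
Minimum distance d = smallest w > 0 with A_w > 0 = 1.
Sanity: Σ A_w = 16 = 2^4 = 16 ✓.


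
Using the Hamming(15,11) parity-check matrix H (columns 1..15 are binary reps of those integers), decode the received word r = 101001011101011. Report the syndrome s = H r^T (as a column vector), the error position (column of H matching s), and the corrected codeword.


s = (0, 0, 1, 0)^T, error position = 2, corrected codeword c = 111001011101011

Compute s = H r^T mod 2 one row at a time:
  s_1 = 1 + 1 + 1 + 0 + 1 + 0 + 1 + 1 = 6 ≡ 0 (mod 2).
  s_2 = 0 + 0 + 1 + 0 + 1 + 0 + 1 + 1 = 4 ≡ 0 (mod 2).
  s_3 = 0 + 1 + 1 + 0 + 1 + 0 + 1 + 1 = 5 ≡ 1 (mod 2).
  s_4 = 1 + 1 + 0 + 0 + 1 + 0 + 0 + 1 = 4 ≡ 0 (mod 2).
s = (0, 0, 1, 0)^T — this equals column 2 of H (binary 0010), so error is at position 2.
Correct: flip bit 2 of r = 101001011101011 to get c = 111001011101011.


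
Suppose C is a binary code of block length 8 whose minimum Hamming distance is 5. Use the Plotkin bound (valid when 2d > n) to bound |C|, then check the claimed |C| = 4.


Plotkin bound M ≤ 4; given |C| = 4 ≤ bound (satisfied).

Check applicability: 2d = 10, n = 8.
2d − n = 2 > 0, so Plotkin applies.
Compute d/(2d−n) = 5/2 ≈ 2.5000.
⌊d/(2d−n)⌋ = 2.
Plotkin bound: M ≤ 2·2 = 4.
Given |C| = 4, check: satisfied.
This |C| is at the Plotkin bound.


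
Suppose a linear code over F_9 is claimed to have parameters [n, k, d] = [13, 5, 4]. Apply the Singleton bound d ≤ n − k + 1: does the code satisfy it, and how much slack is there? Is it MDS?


Singleton RHS = n − k + 1 = 9, slack = 5, bound satisfied, not MDS.

Singleton bound: d ≤ n − k + 1.
Here n = 13, k = 5, so n − k + 1 = 9.
Given d = 4, check d ≤ 9: YES.
Slack = (n − k + 1) − d = 5.
The code is NOT MDS (slack = 5 > 0).
Description: the claimed parameters are [13, 5, 4]_9; such a code would be non-MDS.


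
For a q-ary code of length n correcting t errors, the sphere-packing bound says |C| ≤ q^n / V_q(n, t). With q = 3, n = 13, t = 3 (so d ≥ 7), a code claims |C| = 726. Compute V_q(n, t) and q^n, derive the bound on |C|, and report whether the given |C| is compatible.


V_q(n, t) = 2627, q^n = 1594323, Hamming bound = 606, |C| = 726 > bound (violated).

Step 1: Compute V_q(n, t) = Σ_{j=0}^3 C(n, j) (q−1)^j.
  j = 0: C(13,0)·(2)^0 = 1·1 = 1.
  j = 1: C(13,1)·(2)^1 = 13·2 = 26.
  j = 2: C(13,2)·(2)^2 = 78·4 = 312.
  j = 3: C(13,3)·(2)^3 = 286·8 = 2288.
  V_q(n, t) = 1 + 26 + 312 + 2288 = 2627.
Step 2: q^n = 3^13 = 1594323.
Step 3: Hamming bound ⌊q^n / V_q(n,t)⌋ = ⌊1594323/2627⌋ = 606.
Step 4: Compare |C| = 726 to 606: violated.
The claimed |C| lies above the Hamming bound, so no 3-ary code of length 13 with d ≥ 7 can have 726 codewords.


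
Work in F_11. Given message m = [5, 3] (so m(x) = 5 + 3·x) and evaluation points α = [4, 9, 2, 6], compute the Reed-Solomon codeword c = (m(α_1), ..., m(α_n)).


c = [6, 10, 0, 1]

Message polynomial: m(x) = 5 + 3·x (mod 11).
For each evaluation point α_i, compute m(α_i) mod 11:
  α_1 = 4: Horner steps 3 → 6, so m(4) = 6.
  α_2 = 9: Horner steps 3 → 10, so m(9) = 10.
  α_3 = 2: Horner steps 3 → 0, so m(2) = 0.
  α_4 = 6: Horner steps 3 → 1, so m(6) = 1.
Codeword c = [6, 10, 0, 1] ∈ F_11^4.


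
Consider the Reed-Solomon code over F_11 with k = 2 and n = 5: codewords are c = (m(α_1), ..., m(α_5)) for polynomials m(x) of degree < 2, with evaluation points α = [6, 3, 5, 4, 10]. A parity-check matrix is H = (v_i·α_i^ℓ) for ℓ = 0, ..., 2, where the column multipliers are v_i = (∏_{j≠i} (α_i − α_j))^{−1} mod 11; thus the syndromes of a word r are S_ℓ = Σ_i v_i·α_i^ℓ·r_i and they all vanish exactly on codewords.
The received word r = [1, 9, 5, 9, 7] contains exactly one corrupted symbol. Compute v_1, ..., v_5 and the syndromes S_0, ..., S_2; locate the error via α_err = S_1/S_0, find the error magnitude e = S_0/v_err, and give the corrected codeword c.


S = (2, 6, 7), error at position 2, error magnitude e = 7, c = [1, 2, 5, 9, 7].

Step 1: column multipliers v_i = (∏_{j≠i}(α_i − α_j))^{−1} mod 11.
  i = 1 (α = 6): (6−3)(6−5)(6−4)(6−10) = 3·1·2·(−4) = −24 ≡ 9, so v_1 = 9^{−1} = 5 (mod 11).
  i = 2 (α = 3): (3−6)(3−5)(3−4)(3−10) = (−3)·(−2)·(−1)·(−7) = 42 ≡ 9, so v_2 = 9^{−1} = 5 (mod 11).
  i = 3 (α = 5): (5−6)(5−3)(5−4)(5−10) = (−1)·2·1·(−5) = 10 ≡ 10, so v_3 = 10^{−1} = 10 (mod 11).
  i = 4 (α = 4): (4−6)(4−3)(4−5)(4−10) = (−2)·1·(−1)·(−6) = −12 ≡ 10, so v_4 = 10^{−1} = 10 (mod 11).
  i = 5 (α = 10): (10−6)(10−3)(10−5)(10−4) = 4·7·5·6 = 840 ≡ 4, so v_5 = 4^{−1} = 3 (mod 11).
  v = [5, 5, 10, 10, 3].
Step 2: syndromes of r = [1, 9, 5, 9, 7] (all sums mod 11).
  S_0 = Σ v_i r_i = 5·1 + 5·9 + 10·5 + 10·9 + 3·7 = 211 ≡ 2.
  S_1 = Σ v_i α_i r_i = 5·6·1 + 5·3·9 + 10·5·5 + 10·4·9 + 3·10·7 = 985 ≡ 6.
  α_i^2 mod 11 = [3, 9, 3, 5, 1].
  S_2 = Σ v_i α_i^2 r_i = 5·3·1 + 5·9·9 + 10·3·5 + 10·5·9 + 3·1·7 = 1041 ≡ 7.
  S = (2, 6, 7) ≠ 0, so r is not a codeword (an error is present).
Step 3: locate the error. For a single error e at position i, S_ℓ = v_i·e·α_i^ℓ, so α_err = S_1/S_0.
  S_0^{−1} = 2^{−1} = 6 (mod 11), so α_err = 6·6 = 36 ≡ 3 = α_2. Error position i = 2.
  Consistency check: S_2/S_1 = 7·2 = 14 ≡ 3 = α_err ✓ (single-error assumption holds).
Step 4: error magnitude e = S_0/v_2 = S_0·∏_{j≠2}(α_2 − α_j) = 2·9 = 18 ≡ 7 (mod 11).
Step 5: correct position 2: c_2 = r_2 − e = 9 − 7 ≡ 2 (mod 11). Hence c = [1, 2, 5, 9, 7].
  Check: interpolating c through the α_i gives m(x) = 3 + 7·x (degree < 2) with m(α_i) = c_i for every i, so c is indeed a codeword.


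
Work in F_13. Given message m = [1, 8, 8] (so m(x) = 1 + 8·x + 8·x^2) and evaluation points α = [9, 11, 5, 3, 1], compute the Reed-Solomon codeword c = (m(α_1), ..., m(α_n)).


c = [6, 4, 7, 6, 4]

Message polynomial: m(x) = 1 + 8·x + 8·x^2 (mod 13).
For each evaluation point α_i, compute m(α_i) mod 13:
  α_1 = 9: Horner steps 8 → 2 → 6, so m(9) = 6.
  α_2 = 11: Horner steps 8 → 5 → 4, so m(11) = 4.
  α_3 = 5: Horner steps 8 → 9 → 7, so m(5) = 7.
  α_4 = 3: Horner steps 8 → 6 → 6, so m(3) = 6.
  α_5 = 1: Horner steps 8 → 3 → 4, so m(1) = 4.
Codeword c = [6, 4, 7, 6, 4] ∈ F_13^5.


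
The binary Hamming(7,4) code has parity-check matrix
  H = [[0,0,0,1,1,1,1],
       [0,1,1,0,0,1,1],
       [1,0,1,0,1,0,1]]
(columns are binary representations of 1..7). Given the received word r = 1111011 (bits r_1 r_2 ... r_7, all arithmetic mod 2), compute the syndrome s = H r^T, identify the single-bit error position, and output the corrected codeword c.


s = (1, 0, 1)^T, error position = 5, corrected codeword c = 1111111

Compute s = H r^T mod 2 one row at a time:
  s_1 = 1 + 0 + 1 + 1 = 3 ≡ 1 (mod 2).
  s_2 = 1 + 1 + 1 + 1 = 4 ≡ 0 (mod 2).
  s_3 = 1 + 1 + 0 + 1 = 3 ≡ 1 (mod 2).
s = (1, 0, 1)^T — this equals column 5 of H (binary 101), so error is at position 5.
Correct: flip bit 5 of r = 1111011 to get c = 1111111.


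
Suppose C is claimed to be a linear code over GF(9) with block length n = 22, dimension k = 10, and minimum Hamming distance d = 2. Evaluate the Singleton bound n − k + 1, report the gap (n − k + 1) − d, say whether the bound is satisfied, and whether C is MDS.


Singleton RHS = n − k + 1 = 13, slack = 11, bound satisfied, not MDS.

Singleton bound: d ≤ n − k + 1.
Here n = 22, k = 10, so n − k + 1 = 13.
Given d = 2, check d ≤ 13: YES.
Slack = (n − k + 1) − d = 11.
The code is NOT MDS (slack = 11 > 0).
Description: the claimed parameters are [22, 10, 2]_9; such a code would be non-MDS.


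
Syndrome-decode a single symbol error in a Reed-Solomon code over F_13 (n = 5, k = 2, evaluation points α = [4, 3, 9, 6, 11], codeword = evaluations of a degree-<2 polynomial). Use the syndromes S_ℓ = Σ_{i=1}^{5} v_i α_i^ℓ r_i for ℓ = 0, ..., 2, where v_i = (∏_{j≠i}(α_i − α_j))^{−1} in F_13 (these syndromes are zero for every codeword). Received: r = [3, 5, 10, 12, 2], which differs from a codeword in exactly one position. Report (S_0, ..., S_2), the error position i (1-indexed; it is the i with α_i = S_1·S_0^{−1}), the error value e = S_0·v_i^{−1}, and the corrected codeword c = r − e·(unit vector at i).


S = (2, 5, 6), error at position 3, error magnitude e = 4, c = [3, 5, 6, 12, 2].

Step 1: column multipliers v_i = (∏_{j≠i}(α_i − α_j))^{−1} mod 13.
  i = 1 (α = 4): (4−3)(4−9)(4−6)(4−11) = 1·(−5)·(−2)·(−7) = −70 ≡ 8, so v_1 = 8^{−1} = 5 (mod 13).
  i = 2 (α = 3): (3−4)(3−9)(3−6)(3−11) = (−1)·(−6)·(−3)·(−8) = 144 ≡ 1, so v_2 = 1^{−1} = 1 (mod 13).
  i = 3 (α = 9): (9−4)(9−3)(9−6)(9−11) = 5·6·3·(−2) = −180 ≡ 2, so v_3 = 2^{−1} = 7 (mod 13).
  i = 4 (α = 6): (6−4)(6−3)(6−9)(6−11) = 2·3·(−3)·(−5) = 90 ≡ 12, so v_4 = 12^{−1} = 12 (mod 13).
  i = 5 (α = 11): (11−4)(11−3)(11−9)(11−6) = 7·8·2·5 = 560 ≡ 1, so v_5 = 1^{−1} = 1 (mod 13).
  v = [5, 1, 7, 12, 1].
Step 2: syndromes of r = [3, 5, 10, 12, 2] (all sums mod 13).
  S_0 = Σ v_i r_i = 5·3 + 1·5 + 7·10 + 12·12 + 1·2 = 236 ≡ 2.
  S_1 = Σ v_i α_i r_i = 5·4·3 + 1·3·5 + 7·9·10 + 12·6·12 + 1·11·2 = 1591 ≡ 5.
  α_i^2 mod 13 = [3, 9, 3, 10, 4].
  S_2 = Σ v_i α_i^2 r_i = 5·3·3 + 1·9·5 + 7·3·10 + 12·10·12 + 1·4·2 = 1748 ≡ 6.
  S = (2, 5, 6) ≠ 0, so r is not a codeword (an error is present).
Step 3: locate the error. For a single error e at position i, S_ℓ = v_i·e·α_i^ℓ, so α_err = S_1/S_0.
  S_0^{−1} = 2^{−1} = 7 (mod 13), so α_err = 5·7 = 35 ≡ 9 = α_3. Error position i = 3.
  Consistency check: S_2/S_1 = 6·8 = 48 ≡ 9 = α_err ✓ (single-error assumption holds).
Step 4: error magnitude e = S_0/v_3 = S_0·∏_{j≠3}(α_3 − α_j) = 2·2 = 4 ≡ 4 (mod 13).
Step 5: correct position 3: c_3 = r_3 − e = 10 − 4 ≡ 6 (mod 13). Hence c = [3, 5, 6, 12, 2].
  Check: interpolating c through the α_i gives m(x) = 11 + 11·x (degree < 2) with m(α_i) = c_i for every i, so c is indeed a codeword.


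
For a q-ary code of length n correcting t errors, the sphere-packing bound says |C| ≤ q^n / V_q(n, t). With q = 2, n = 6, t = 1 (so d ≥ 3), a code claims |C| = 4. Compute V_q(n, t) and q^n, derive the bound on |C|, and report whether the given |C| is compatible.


V_q(n, t) = 7, q^n = 64, Hamming bound = 9, |C| = 4 ≤ bound (satisfied).

Step 1: Compute V_q(n, t) = Σ_{j=0}^1 C(n, j) (q−1)^j.
  j = 0: C(6,0)·(1)^0 = 1·1 = 1.
  j = 1: C(6,1)·(1)^1 = 6·1 = 6.
  V_q(n, t) = 1 + 6 = 7.
Step 2: q^n = 2^6 = 64.
Step 3: Hamming bound ⌊q^n / V_q(n,t)⌋ = ⌊64/7⌋ = 9.
Step 4: Compare |C| = 4 to 9: satisfied.
The claimed |C| lies below the Hamming bound.


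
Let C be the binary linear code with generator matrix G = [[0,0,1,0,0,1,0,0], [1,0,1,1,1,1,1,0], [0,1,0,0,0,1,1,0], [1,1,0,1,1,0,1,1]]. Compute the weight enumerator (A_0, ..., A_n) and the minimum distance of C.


Weight distribution: A_0 = 1, A_2 = 2, A_3 = 4, A_4 = 2, A_5 = 4, A_6 = 2, A_8 = 1. Minimum distance d = 2.

Enumerate all 2^4 = 16 messages m ∈ F_2^4.
For each, compute codeword c = mG in F_2^8, then tally its weight.
  m = 0000 → c = 00000000, weight = 0.
  m = 1000 → c = 00100100, weight = 2.
  m = 0100 → c = 10111110, weight = 6.
  m = 1100 → c = 10011010, weight = 4.
  m = 0010 → c = 01000110, weight = 3.
  m = 1010 → c = 01100010, weight = 3.
  m = 0110 → c = 11111000, weight = 5.
  m = 1110 → c = 11011100, weight = 5.
  m = 0001 → c = 11011011, weight = 6.
  m = 1001 → c = 11111111, weight = 8.
  m = 0101 → c = 01100101, weight = 4.
  m = 1101 → c = 01000001, weight = 2.
  m = 0011 → c = 10011101, weight = 5.
  m = 1011 → c = 10111001, weight = 5.
  m = 0111 → c = 00100011, weight = 3.
  m = 1111 → c = 00000111, weight = 3.
Tally weights:
  weight 0: 1 codewords.
  weight 2: 2 codewords.
  weight 3: 4 codewords.
  weight 4: 2 codewords.
  weight 5: 4 codewords.
  weight 6: 2 codewords.
  weight 8: 1 codewords.
Minimum distance d = smallest w > 0 with A_w > 0 = 2.
Sanity: Σ A_w = 16 = 2^4 = 16 ✓.


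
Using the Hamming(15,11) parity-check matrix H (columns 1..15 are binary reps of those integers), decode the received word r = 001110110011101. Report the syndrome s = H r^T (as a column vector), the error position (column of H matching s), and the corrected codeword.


s = (1, 0, 0, 0)^T, error position = 8, corrected codeword c = 001110100011101

Compute s = H r^T mod 2 one row at a time:
  s_1 = 1 + 0 + 0 + 1 + 1 + 1 + 0 + 1 = 5 ≡ 1 (mod 2).
  s_2 = 1 + 1 + 0 + 1 + 1 + 1 + 0 + 1 = 6 ≡ 0 (mod 2).
  s_3 = 0 + 1 + 0 + 1 + 0 + 1 + 0 + 1 = 4 ≡ 0 (mod 2).
  s_4 = 0 + 1 + 1 + 1 + 0 + 1 + 1 + 1 = 6 ≡ 0 (mod 2).
s = (1, 0, 0, 0)^T — this equals column 8 of H (binary 1000), so error is at position 8.
Correct: flip bit 8 of r = 001110110011101 to get c = 001110100011101.


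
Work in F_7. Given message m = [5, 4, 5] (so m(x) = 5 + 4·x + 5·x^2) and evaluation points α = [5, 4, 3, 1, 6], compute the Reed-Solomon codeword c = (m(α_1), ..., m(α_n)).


c = [3, 3, 6, 0, 6]

Message polynomial: m(x) = 5 + 4·x + 5·x^2 (mod 7).
For each evaluation point α_i, compute m(α_i) mod 7:
  α_1 = 5: Horner steps 5 → 1 → 3, so m(5) = 3.
  α_2 = 4: Horner steps 5 → 3 → 3, so m(4) = 3.
  α_3 = 3: Horner steps 5 → 5 → 6, so m(3) = 6.
  α_4 = 1: Horner steps 5 → 2 → 0, so m(1) = 0.
  α_5 = 6: Horner steps 5 → 6 → 6, so m(6) = 6.
Codeword c = [3, 3, 6, 0, 6] ∈ F_7^5.


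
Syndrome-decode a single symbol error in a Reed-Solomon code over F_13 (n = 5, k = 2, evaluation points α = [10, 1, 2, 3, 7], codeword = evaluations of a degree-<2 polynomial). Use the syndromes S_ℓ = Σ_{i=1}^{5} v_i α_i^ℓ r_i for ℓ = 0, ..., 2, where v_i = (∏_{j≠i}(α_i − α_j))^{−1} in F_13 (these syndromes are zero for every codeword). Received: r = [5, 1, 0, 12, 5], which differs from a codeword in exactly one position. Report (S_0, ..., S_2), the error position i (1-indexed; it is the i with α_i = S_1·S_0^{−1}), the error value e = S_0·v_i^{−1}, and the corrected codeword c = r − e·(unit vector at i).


S = (9, 11, 12), error at position 5, error magnitude e = 10, c = [5, 1, 0, 12, 8].

Step 1: column multipliers v_i = (∏_{j≠i}(α_i − α_j))^{−1} mod 13.
  i = 1 (α = 10): (10−1)(10−2)(10−3)(10−7) = 9·8·7·3 = 1512 ≡ 4, so v_1 = 4^{−1} = 10 (mod 13).
  i = 2 (α = 1): (1−10)(1−2)(1−3)(1−7) = (−9)·(−1)·(−2)·(−6) = 108 ≡ 4, so v_2 = 4^{−1} = 10 (mod 13).
  i = 3 (α = 2): (2−10)(2−1)(2−3)(2−7) = (−8)·1·(−1)·(−5) = −40 ≡ 12, so v_3 = 12^{−1} = 12 (mod 13).
  i = 4 (α = 3): (3−10)(3−1)(3−2)(3−7) = (−7)·2·1·(−4) = 56 ≡ 4, so v_4 = 4^{−1} = 10 (mod 13).
  i = 5 (α = 7): (7−10)(7−1)(7−2)(7−3) = (−3)·6·5·4 = −360 ≡ 4, so v_5 = 4^{−1} = 10 (mod 13).
  v = [10, 10, 12, 10, 10].
Step 2: syndromes of r = [5, 1, 0, 12, 5] (all sums mod 13).
  S_0 = Σ v_i r_i = 10·5 + 10·1 + 12·0 + 10·12 + 10·5 = 230 ≡ 9.
  S_1 = Σ v_i α_i r_i = 10·10·5 + 10·1·1 + 12·2·0 + 10·3·12 + 10·7·5 = 1220 ≡ 11.
  α_i^2 mod 13 = [9, 1, 4, 9, 10].
  S_2 = Σ v_i α_i^2 r_i = 10·9·5 + 10·1·1 + 12·4·0 + 10·9·12 + 10·10·5 = 2040 ≡ 12.
  S = (9, 11, 12) ≠ 0, so r is not a codeword (an error is present).
Step 3: locate the error. For a single error e at position i, S_ℓ = v_i·e·α_i^ℓ, so α_err = S_1/S_0.
  S_0^{−1} = 9^{−1} = 3 (mod 13), so α_err = 11·3 = 33 ≡ 7 = α_5. Error position i = 5.
  Consistency check: S_2/S_1 = 12·6 = 72 ≡ 7 = α_err ✓ (single-error assumption holds).
Step 4: error magnitude e = S_0/v_5 = S_0·∏_{j≠5}(α_5 − α_j) = 9·4 = 36 ≡ 10 (mod 13).
Step 5: correct position 5: c_5 = r_5 − e = 5 − 10 ≡ 8 (mod 13). Hence c = [5, 1, 0, 12, 8].
  Check: interpolating c through the α_i gives m(x) = 2 + 12·x (degree < 2) with m(α_i) = c_i for every i, so c is indeed a codeword.


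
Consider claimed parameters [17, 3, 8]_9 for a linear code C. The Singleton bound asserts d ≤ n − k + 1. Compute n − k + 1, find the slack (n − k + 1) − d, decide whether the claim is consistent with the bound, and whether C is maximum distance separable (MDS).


Singleton RHS = n − k + 1 = 15, slack = 7, bound satisfied, not MDS.

Singleton bound: d ≤ n − k + 1.
Here n = 17, k = 3, so n − k + 1 = 15.
Given d = 8, check d ≤ 15: YES.
Slack = (n − k + 1) − d = 7.
The code is NOT MDS (slack = 7 > 0).
Description: the claimed parameters are [17, 3, 8]_9; such a code would be non-MDS.


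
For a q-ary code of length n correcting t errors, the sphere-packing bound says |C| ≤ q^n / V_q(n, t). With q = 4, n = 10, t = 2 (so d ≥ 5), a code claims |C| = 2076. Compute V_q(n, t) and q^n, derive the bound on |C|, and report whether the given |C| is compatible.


V_q(n, t) = 436, q^n = 1048576, Hamming bound = 2404, |C| = 2076 ≤ bound (satisfied).

Step 1: Compute V_q(n, t) = Σ_{j=0}^2 C(n, j) (q−1)^j.
  j = 0: C(10,0)·(3)^0 = 1·1 = 1.
  j = 1: C(10,1)·(3)^1 = 10·3 = 30.
  j = 2: C(10,2)·(3)^2 = 45·9 = 405.
  V_q(n, t) = 1 + 30 + 405 = 436.
Step 2: q^n = 4^10 = 1048576.
Step 3: Hamming bound ⌊q^n / V_q(n,t)⌋ = ⌊1048576/436⌋ = 2404.
Step 4: Compare |C| = 2076 to 2404: satisfied.
The claimed |C| lies below the Hamming bound.


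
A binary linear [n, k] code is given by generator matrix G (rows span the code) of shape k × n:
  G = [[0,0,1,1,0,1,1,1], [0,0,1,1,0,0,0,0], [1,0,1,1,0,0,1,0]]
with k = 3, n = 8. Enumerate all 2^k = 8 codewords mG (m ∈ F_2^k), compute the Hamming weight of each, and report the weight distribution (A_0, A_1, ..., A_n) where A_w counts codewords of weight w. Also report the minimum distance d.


Weight distribution: A_0 = 1, A_2 = 2, A_3 = 2, A_4 = 1, A_5 = 2. Minimum distance d = 2.

Enumerate all 2^3 = 8 messages m ∈ F_2^3.
For each, compute codeword c = mG in F_2^8, then tally its weight.
  m = 000 → c = 00000000, weight = 0.
  m = 100 → c = 00110111, weight = 5.
  m = 010 → c = 00110000, weight = 2.
  m = 110 → c = 00000111, weight = 3.
  m = 001 → c = 10110010, weight = 4.
  m = 101 → c = 10000101, weight = 3.
  m = 011 → c = 10000010, weight = 2.
  m = 111 → c = 10110101, weight = 5.
Tally weights:
  weight 0: 1 codewords.
  weight 2: 2 codewords.
  weight 3: 2 codewords.
  weight 4: 1 codewords.
  weight 5: 2 codewords.
Minimum distance d = smallest w > 0 with A_w > 0 = 2.
Sanity: Σ A_w = 8 = 2^3 = 8 ✓.


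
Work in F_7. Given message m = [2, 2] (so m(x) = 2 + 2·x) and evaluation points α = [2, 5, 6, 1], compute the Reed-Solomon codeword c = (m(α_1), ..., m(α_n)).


c = [6, 5, 0, 4]

Message polynomial: m(x) = 2 + 2·x (mod 7).
For each evaluation point α_i, compute m(α_i) mod 7:
  α_1 = 2: Horner steps 2 → 6, so m(2) = 6.
  α_2 = 5: Horner steps 2 → 5, so m(5) = 5.
  α_3 = 6: Horner steps 2 → 0, so m(6) = 0.
  α_4 = 1: Horner steps 2 → 4, so m(1) = 4.
Codeword c = [6, 5, 0, 4] ∈ F_7^4.


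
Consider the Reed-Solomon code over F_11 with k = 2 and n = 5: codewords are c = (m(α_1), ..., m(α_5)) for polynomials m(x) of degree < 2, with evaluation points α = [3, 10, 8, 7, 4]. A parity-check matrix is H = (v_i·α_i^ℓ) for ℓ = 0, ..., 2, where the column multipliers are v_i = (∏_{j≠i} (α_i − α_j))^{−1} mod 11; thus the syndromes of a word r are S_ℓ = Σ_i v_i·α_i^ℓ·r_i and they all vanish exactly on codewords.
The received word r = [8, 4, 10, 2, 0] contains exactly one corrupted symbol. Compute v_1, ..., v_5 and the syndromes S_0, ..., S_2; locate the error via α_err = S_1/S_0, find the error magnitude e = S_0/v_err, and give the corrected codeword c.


S = (2, 6, 7), error at position 1, error magnitude e = 5, c = [3, 4, 10, 2, 0].

Step 1: column multipliers v_i = (∏_{j≠i}(α_i − α_j))^{−1} mod 11.
  i = 1 (α = 3): (3−10)(3−8)(3−7)(3−4) = (−7)·(−5)·(−4)·(−1) = 140 ≡ 8, so v_1 = 8^{−1} = 7 (mod 11).
  i = 2 (α = 10): (10−3)(10−8)(10−7)(10−4) = 7·2·3·6 = 252 ≡ 10, so v_2 = 10^{−1} = 10 (mod 11).
  i = 3 (α = 8): (8−3)(8−10)(8−7)(8−4) = 5·(−2)·1·4 = −40 ≡ 4, so v_3 = 4^{−1} = 3 (mod 11).
  i = 4 (α = 7): (7−3)(7−10)(7−8)(7−4) = 4·(−3)·(−1)·3 = 36 ≡ 3, so v_4 = 3^{−1} = 4 (mod 11).
  i = 5 (α = 4): (4−3)(4−10)(4−8)(4−7) = 1·(−6)·(−4)·(−3) = −72 ≡ 5, so v_5 = 5^{−1} = 9 (mod 11).
  v = [7, 10, 3, 4, 9].
Step 2: syndromes of r = [8, 4, 10, 2, 0] (all sums mod 11).
  S_0 = Σ v_i r_i = 7·8 + 10·4 + 3·10 + 4·2 + 9·0 = 134 ≡ 2.
  S_1 = Σ v_i α_i r_i = 7·3·8 + 10·10·4 + 3·8·10 + 4·7·2 + 9·4·0 = 864 ≡ 6.
  α_i^2 mod 11 = [9, 1, 9, 5, 5].
  S_2 = Σ v_i α_i^2 r_i = 7·9·8 + 10·1·4 + 3·9·10 + 4·5·2 + 9·5·0 = 854 ≡ 7.
  S = (2, 6, 7) ≠ 0, so r is not a codeword (an error is present).
Step 3: locate the error. For a single error e at position i, S_ℓ = v_i·e·α_i^ℓ, so α_err = S_1/S_0.
  S_0^{−1} = 2^{−1} = 6 (mod 11), so α_err = 6·6 = 36 ≡ 3 = α_1. Error position i = 1.
  Consistency check: S_2/S_1 = 7·2 = 14 ≡ 3 = α_err ✓ (single-error assumption holds).
Step 4: error magnitude e = S_0/v_1 = S_0·∏_{j≠1}(α_1 − α_j) = 2·8 = 16 ≡ 5 (mod 11).
Step 5: correct position 1: c_1 = r_1 − e = 8 − 5 ≡ 3 (mod 11). Hence c = [3, 4, 10, 2, 0].
  Check: interpolating c through the α_i gives m(x) = 1 + 8·x (degree < 2) with m(α_i) = c_i for every i, so c is indeed a codeword.


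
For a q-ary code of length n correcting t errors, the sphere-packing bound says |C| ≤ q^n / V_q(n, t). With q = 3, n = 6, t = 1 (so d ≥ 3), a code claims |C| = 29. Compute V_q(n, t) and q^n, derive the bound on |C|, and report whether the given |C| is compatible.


V_q(n, t) = 13, q^n = 729, Hamming bound = 56, |C| = 29 ≤ bound (satisfied).

Step 1: Compute V_q(n, t) = Σ_{j=0}^1 C(n, j) (q−1)^j.
  j = 0: C(6,0)·(2)^0 = 1·1 = 1.
  j = 1: C(6,1)·(2)^1 = 6·2 = 12.
  V_q(n, t) = 1 + 12 = 13.
Step 2: q^n = 3^6 = 729.
Step 3: Hamming bound ⌊q^n / V_q(n,t)⌋ = ⌊729/13⌋ = 56.
Step 4: Compare |C| = 29 to 56: satisfied.
The claimed |C| lies below the Hamming bound.


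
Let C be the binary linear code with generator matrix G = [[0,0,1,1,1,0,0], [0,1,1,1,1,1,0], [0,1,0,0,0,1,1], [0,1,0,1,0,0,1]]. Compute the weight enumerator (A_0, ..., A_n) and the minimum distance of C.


Weight distribution: A_0 = 1, A_1 = 1, A_2 = 3, A_3 = 6, A_4 = 3, A_5 = 1, A_6 = 1. Minimum distance d = 1.

Enumerate all 2^4 = 16 messages m ∈ F_2^4.
For each, compute codeword c = mG in F_2^7, then tally its weight.
  m = 0000 → c = 0000000, weight = 0.
  m = 1000 → c = 0011100, weight = 3.
  m = 0100 → c = 0111110, weight = 5.
  m = 1100 → c = 0100010, weight = 2.
  m = 0010 → c = 0100011, weight = 3.
  m = 1010 → c = 0111111, weight = 6.
  m = 0110 → c = 0011101, weight = 4.
  m = 1110 → c = 0000001, weight = 1.
  m = 0001 → c = 0101001, weight = 3.
  m = 1001 → c = 0110101, weight = 4.
  m = 0101 → c = 0010111, weight = 4.
  m = 1101 → c = 0001011, weight = 3.
  m = 0011 → c = 0001010, weight = 2.
  m = 1011 → c = 0010110, weight = 3.
  m = 0111 → c = 0110100, weight = 3.
  m = 1111 → c = 0101000, weight = 2.
Tally weights:
  weight 0: 1 codewords.
  weight 1: 1 codewords.
  weight 2: 3 codewords.
  weight 3: 6 codewords.
  weight 4: 3 codewords.
  weight 5: 1 codewords.
  weight 6: 1 codewords.
Minimum distance d = smallest w > 0 with A_w > 0 = 1.
Sanity: Σ A_w = 16 = 2^4 = 16 ✓.


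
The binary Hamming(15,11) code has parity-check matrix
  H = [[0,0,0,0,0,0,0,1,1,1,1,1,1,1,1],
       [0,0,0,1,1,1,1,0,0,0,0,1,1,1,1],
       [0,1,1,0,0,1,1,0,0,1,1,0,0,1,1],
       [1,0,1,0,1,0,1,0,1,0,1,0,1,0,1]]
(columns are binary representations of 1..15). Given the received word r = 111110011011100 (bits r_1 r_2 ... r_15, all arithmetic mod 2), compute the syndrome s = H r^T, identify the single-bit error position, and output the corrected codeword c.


s = (1, 0, 1, 0)^T, error position = 10, corrected codeword c = 111110011111100

Compute s = H r^T mod 2 one row at a time:
  s_1 = 1 + 1 + 0 + 1 + 1 + 1 + 0 + 0 = 5 ≡ 1 (mod 2).
  s_2 = 1 + 1 + 0 + 0 + 1 + 1 + 0 + 0 = 4 ≡ 0 (mod 2).
  s_3 = 1 + 1 + 0 + 0 + 0 + 1 + 0 + 0 = 3 ≡ 1 (mod 2).
  s_4 = 1 + 1 + 1 + 0 + 1 + 1 + 1 + 0 = 6 ≡ 0 (mod 2).
s = (1, 0, 1, 0)^T — this equals column 10 of H (binary 1010), so error is at position 10.
Correct: flip bit 10 of r = 111110011011100 to get c = 111110011111100.


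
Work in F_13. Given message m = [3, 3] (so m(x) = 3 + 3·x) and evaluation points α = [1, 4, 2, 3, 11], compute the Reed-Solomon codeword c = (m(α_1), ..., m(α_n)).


c = [6, 2, 9, 12, 10]

Message polynomial: m(x) = 3 + 3·x (mod 13).
For each evaluation point α_i, compute m(α_i) mod 13:
  α_1 = 1: Horner steps 3 → 6, so m(1) = 6.
  α_2 = 4: Horner steps 3 → 2, so m(4) = 2.
  α_3 = 2: Horner steps 3 → 9, so m(2) = 9.
  α_4 = 3: Horner steps 3 → 12, so m(3) = 12.
  α_5 = 11: Horner steps 3 → 10, so m(11) = 10.
Codeword c = [6, 2, 9, 12, 10] ∈ F_13^5.


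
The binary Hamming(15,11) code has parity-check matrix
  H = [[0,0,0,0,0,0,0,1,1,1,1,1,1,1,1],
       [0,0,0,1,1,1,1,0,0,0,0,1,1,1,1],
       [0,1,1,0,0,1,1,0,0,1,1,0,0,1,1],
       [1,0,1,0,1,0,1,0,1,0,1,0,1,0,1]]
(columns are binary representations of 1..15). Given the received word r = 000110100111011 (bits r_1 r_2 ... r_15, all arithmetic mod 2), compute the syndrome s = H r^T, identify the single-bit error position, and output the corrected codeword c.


s = (1, 0, 1, 0)^T, error position = 10, corrected codeword c = 000110100011011

Compute s = H r^T mod 2 one row at a time:
  s_1 = 0 + 0 + 1 + 1 + 1 + 0 + 1 + 1 = 5 ≡ 1 (mod 2).
  s_2 = 1 + 1 + 0 + 1 + 1 + 0 + 1 + 1 = 6 ≡ 0 (mod 2).
  s_3 = 0 + 0 + 0 + 1 + 1 + 1 + 1 + 1 = 5 ≡ 1 (mod 2).
  s_4 = 0 + 0 + 1 + 1 + 0 + 1 + 0 + 1 = 4 ≡ 0 (mod 2).
s = (1, 0, 1, 0)^T — this equals column 10 of H (binary 1010), so error is at position 10.
Correct: flip bit 10 of r = 000110100111011 to get c = 000110100011011.


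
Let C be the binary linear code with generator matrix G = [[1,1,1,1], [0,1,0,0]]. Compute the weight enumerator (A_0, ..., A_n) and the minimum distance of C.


Weight distribution: A_0 = 1, A_1 = 1, A_3 = 1, A_4 = 1. Minimum distance d = 1.

Enumerate all 2^2 = 4 messages m ∈ F_2^2.
For each, compute codeword c = mG in F_2^4, then tally its weight.
  m = 00 → c = 0000, weight = 0.
  m = 10 → c = 1111, weight = 4.
  m = 01 → c = 0100, weight = 1.
  m = 11 → c = 1011, weight = 3.
Tally weights:
  weight 0: 1 codewords.
  weight 1: 1 codewords.
  weight 3: 1 codewords.
  weight 4: 1 codewords.
Minimum distance d = smallest w > 0 with A_w > 0 = 1.
Sanity: Σ A_w = 4 = 2^2 = 4 ✓.


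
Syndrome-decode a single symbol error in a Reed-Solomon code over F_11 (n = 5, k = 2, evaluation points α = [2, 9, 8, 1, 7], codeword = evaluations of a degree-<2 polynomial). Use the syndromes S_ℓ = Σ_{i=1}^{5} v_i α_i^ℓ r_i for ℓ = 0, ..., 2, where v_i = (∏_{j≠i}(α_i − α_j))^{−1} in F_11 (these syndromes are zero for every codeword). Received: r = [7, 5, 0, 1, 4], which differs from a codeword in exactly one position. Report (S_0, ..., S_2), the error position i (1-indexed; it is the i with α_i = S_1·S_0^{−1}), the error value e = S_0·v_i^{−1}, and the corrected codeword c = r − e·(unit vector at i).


S = (6, 4, 10), error at position 3, error magnitude e = 1, c = [7, 5, 10, 1, 4].

Step 1: column multipliers v_i = (∏_{j≠i}(α_i − α_j))^{−1} mod 11.
  i = 1 (α = 2): (2−9)(2−8)(2−1)(2−7) = (−7)·(−6)·1·(−5) = −210 ≡ 10, so v_1 = 10^{−1} = 10 (mod 11).
  i = 2 (α = 9): (9−2)(9−8)(9−1)(9−7) = 7·1·8·2 = 112 ≡ 2, so v_2 = 2^{−1} = 6 (mod 11).
  i = 3 (α = 8): (8−2)(8−9)(8−1)(8−7) = 6·(−1)·7·1 = −42 ≡ 2, so v_3 = 2^{−1} = 6 (mod 11).
  i = 4 (α = 1): (1−2)(1−9)(1−8)(1−7) = (−1)·(−8)·(−7)·(−6) = 336 ≡ 6, so v_4 = 6^{−1} = 2 (mod 11).
  i = 5 (α = 7): (7−2)(7−9)(7−8)(7−1) = 5·(−2)·(−1)·6 = 60 ≡ 5, so v_5 = 5^{−1} = 9 (mod 11).
  v = [10, 6, 6, 2, 9].
Step 2: syndromes of r = [7, 5, 0, 1, 4] (all sums mod 11).
  S_0 = Σ v_i r_i = 10·7 + 6·5 + 6·0 + 2·1 + 9·4 = 138 ≡ 6.
  S_1 = Σ v_i α_i r_i = 10·2·7 + 6·9·5 + 6·8·0 + 2·1·1 + 9·7·4 = 664 ≡ 4.
  α_i^2 mod 11 = [4, 4, 9, 1, 5].
  S_2 = Σ v_i α_i^2 r_i = 10·4·7 + 6·4·5 + 6·9·0 + 2·1·1 + 9·5·4 = 582 ≡ 10.
  S = (6, 4, 10) ≠ 0, so r is not a codeword (an error is present).
Step 3: locate the error. For a single error e at position i, S_ℓ = v_i·e·α_i^ℓ, so α_err = S_1/S_0.
  S_0^{−1} = 6^{−1} = 2 (mod 11), so α_err = 4·2 = 8 ≡ 8 = α_3. Error position i = 3.
  Consistency check: S_2/S_1 = 10·3 = 30 ≡ 8 = α_err ✓ (single-error assumption holds).
Step 4: error magnitude e = S_0/v_3 = S_0·∏_{j≠3}(α_3 − α_j) = 6·2 = 12 ≡ 1 (mod 11).
Step 5: correct position 3: c_3 = r_3 − e = 0 − 1 ≡ 10 (mod 11). Hence c = [7, 5, 10, 1, 4].
  Check: interpolating c through the α_i gives m(x) = 6 + 6·x (degree < 2) with m(α_i) = c_i for every i, so c is indeed a codeword.


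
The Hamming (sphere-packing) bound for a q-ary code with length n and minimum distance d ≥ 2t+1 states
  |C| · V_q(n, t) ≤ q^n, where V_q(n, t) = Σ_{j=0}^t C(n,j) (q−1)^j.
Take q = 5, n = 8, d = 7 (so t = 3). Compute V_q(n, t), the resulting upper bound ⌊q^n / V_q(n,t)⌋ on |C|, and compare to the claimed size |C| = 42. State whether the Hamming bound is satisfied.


V_q(n, t) = 4065, q^n = 390625, Hamming bound = 96, |C| = 42 ≤ bound (satisfied).

Step 1: Compute V_q(n, t) = Σ_{j=0}^3 C(n, j) (q−1)^j.
  j = 0: C(8,0)·(4)^0 = 1·1 = 1.
  j = 1: C(8,1)·(4)^1 = 8·4 = 32.
  j = 2: C(8,2)·(4)^2 = 28·16 = 448.
  j = 3: C(8,3)·(4)^3 = 56·64 = 3584.
  V_q(n, t) = 1 + 32 + 448 + 3584 = 4065.
Step 2: q^n = 5^8 = 390625.
Step 3: Hamming bound ⌊q^n / V_q(n,t)⌋ = ⌊390625/4065⌋ = 96.
Step 4: Compare |C| = 42 to 96: satisfied.
The claimed |C| lies below the Hamming bound.


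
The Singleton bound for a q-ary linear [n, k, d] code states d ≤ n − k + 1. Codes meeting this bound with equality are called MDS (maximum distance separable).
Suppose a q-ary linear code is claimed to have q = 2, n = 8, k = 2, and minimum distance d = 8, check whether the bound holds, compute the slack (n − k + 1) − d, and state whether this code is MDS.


Singleton RHS = n − k + 1 = 7, slack = -1, bound violated (no such code; not MDS).

Singleton bound: d ≤ n − k + 1.
Here n = 8, k = 2, so n − k + 1 = 7.
Given d = 8, check d ≤ 7: NO.
Slack = (n − k + 1) − d = -1.
The slack is negative: d = 8 exceeds n − k + 1 = 7 by 1, so the Singleton bound is violated and no linear [8, 2, 8]_2 code can exist. In particular it is not MDS (MDS requires d = n − k + 1 exactly).
Description: the claimed parameters are [8, 2, 8]_2; such a code would be impossible (violates the Singleton bound).


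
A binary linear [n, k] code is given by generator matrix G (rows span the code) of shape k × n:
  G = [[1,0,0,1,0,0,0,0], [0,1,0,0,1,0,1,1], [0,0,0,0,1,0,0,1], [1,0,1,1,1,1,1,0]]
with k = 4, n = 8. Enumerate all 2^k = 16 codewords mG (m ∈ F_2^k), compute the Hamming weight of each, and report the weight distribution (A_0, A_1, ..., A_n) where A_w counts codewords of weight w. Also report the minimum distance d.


Weight distribution: A_0 = 1, A_2 = 3, A_4 = 7, A_6 = 5. Minimum distance d = 2.

Enumerate all 2^4 = 16 messages m ∈ F_2^4.
For each, compute codeword c = mG in F_2^8, then tally its weight.
  m = 0000 → c = 00000000, weight = 0.
  m = 1000 → c = 10010000, weight = 2.
  m = 0100 → c = 01001011, weight = 4.
  m = 1100 → c = 11011011, weight = 6.
  m = 0010 → c = 00001001, weight = 2.
  m = 1010 → c = 10011001, weight = 4.
  m = 0110 → c = 01000010, weight = 2.
  m = 1110 → c = 11010010, weight = 4.
  m = 0001 → c = 10111110, weight = 6.
  m = 1001 → c = 00101110, weight = 4.
  m = 0101 → c = 11110101, weight = 6.
  m = 1101 → c = 01100101, weight = 4.
  m = 0011 → c = 10110111, weight = 6.
  m = 1011 → c = 00100111, weight = 4.
  m = 0111 → c = 11111100, weight = 6.
  m = 1111 → c = 01101100, weight = 4.
Tally weights:
  weight 0: 1 codewords.
  weight 2: 3 codewords.
  weight 4: 7 codewords.
  weight 6: 5 codewords.
Minimum distance d = smallest w > 0 with A_w > 0 = 2.
Sanity: Σ A_w = 16 = 2^4 = 16 ✓.


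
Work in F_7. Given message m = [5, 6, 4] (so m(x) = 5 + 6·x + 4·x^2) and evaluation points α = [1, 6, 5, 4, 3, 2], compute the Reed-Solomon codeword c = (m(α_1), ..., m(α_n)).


c = [1, 3, 2, 2, 3, 5]

Message polynomial: m(x) = 5 + 6·x + 4·x^2 (mod 7).
For each evaluation point α_i, compute m(α_i) mod 7:
  α_1 = 1: Horner steps 4 → 3 → 1, so m(1) = 1.
  α_2 = 6: Horner steps 4 → 2 → 3, so m(6) = 3.
  α_3 = 5: Horner steps 4 → 5 → 2, so m(5) = 2.
  α_4 = 4: Horner steps 4 → 1 → 2, so m(4) = 2.
  α_5 = 3: Horner steps 4 → 4 → 3, so m(3) = 3.
  α_6 = 2: Horner steps 4 → 0 → 5, so m(2) = 5.
Codeword c = [1, 3, 2, 2, 3, 5] ∈ F_7^6.


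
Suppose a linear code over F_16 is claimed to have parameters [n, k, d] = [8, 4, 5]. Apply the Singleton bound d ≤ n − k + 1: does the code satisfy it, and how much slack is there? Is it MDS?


Singleton RHS = n − k + 1 = 5, slack = 0, bound satisfied, MDS.

Singleton bound: d ≤ n − k + 1.
Here n = 8, k = 4, so n − k + 1 = 5.
Given d = 5, check d ≤ 5: YES.
Slack = (n − k + 1) − d = 0.
The code is MDS (slack = 0).
Description: the claimed parameters are [8, 4, 5]_16; such a code would be MDS (meets Singleton bound).


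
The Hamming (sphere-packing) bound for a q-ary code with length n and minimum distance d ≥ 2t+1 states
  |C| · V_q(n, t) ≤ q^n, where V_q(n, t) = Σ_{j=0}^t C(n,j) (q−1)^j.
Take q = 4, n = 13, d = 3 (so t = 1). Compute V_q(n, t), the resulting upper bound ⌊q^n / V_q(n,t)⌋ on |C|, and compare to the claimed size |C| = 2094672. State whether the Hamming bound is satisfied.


V_q(n, t) = 40, q^n = 67108864, Hamming bound = 1677721, |C| = 2094672 > bound (violated).

Step 1: Compute V_q(n, t) = Σ_{j=0}^1 C(n, j) (q−1)^j.
  j = 0: C(13,0)·(3)^0 = 1·1 = 1.
  j = 1: C(13,1)·(3)^1 = 13·3 = 39.
  V_q(n, t) = 1 + 39 = 40.
Step 2: q^n = 4^13 = 67108864.
Step 3: Hamming bound ⌊q^n / V_q(n,t)⌋ = ⌊67108864/40⌋ = 1677721.
Step 4: Compare |C| = 2094672 to 1677721: violated.
The claimed |C| lies above the Hamming bound, so no 4-ary code of length 13 with d ≥ 3 can have 2094672 codewords.


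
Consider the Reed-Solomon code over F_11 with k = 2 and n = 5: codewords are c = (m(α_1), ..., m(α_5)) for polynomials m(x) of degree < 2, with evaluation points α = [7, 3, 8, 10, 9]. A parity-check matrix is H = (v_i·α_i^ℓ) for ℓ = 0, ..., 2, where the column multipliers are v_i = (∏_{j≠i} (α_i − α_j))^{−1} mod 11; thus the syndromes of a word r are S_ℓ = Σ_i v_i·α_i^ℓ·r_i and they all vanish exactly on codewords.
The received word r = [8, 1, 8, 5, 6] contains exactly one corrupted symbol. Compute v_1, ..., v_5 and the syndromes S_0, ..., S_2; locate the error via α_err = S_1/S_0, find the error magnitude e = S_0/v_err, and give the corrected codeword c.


S = (10, 3, 2), error at position 3, error magnitude e = 1, c = [8, 1, 7, 5, 6].

Step 1: column multipliers v_i = (∏_{j≠i}(α_i − α_j))^{−1} mod 11.
  i = 1 (α = 7): (7−3)(7−8)(7−10)(7−9) = 4·(−1)·(−3)·(−2) = −24 ≡ 9, so v_1 = 9^{−1} = 5 (mod 11).
  i = 2 (α = 3): (3−7)(3−8)(3−10)(3−9) = (−4)·(−5)·(−7)·(−6) = 840 ≡ 4, so v_2 = 4^{−1} = 3 (mod 11).
  i = 3 (α = 8): (8−7)(8−3)(8−10)(8−9) = 1·5·(−2)·(−1) = 10 ≡ 10, so v_3 = 10^{−1} = 10 (mod 11).
  i = 4 (α = 10): (10−7)(10−3)(10−8)(10−9) = 3·7·2·1 = 42 ≡ 9, so v_4 = 9^{−1} = 5 (mod 11).
  i = 5 (α = 9): (9−7)(9−3)(9−8)(9−10) = 2·6·1·(−1) = −12 ≡ 10, so v_5 = 10^{−1} = 10 (mod 11).
  v = [5, 3, 10, 5, 10].
Step 2: syndromes of r = [8, 1, 8, 5, 6] (all sums mod 11).
  S_0 = Σ v_i r_i = 5·8 + 3·1 + 10·8 + 5·5 + 10·6 = 208 ≡ 10.
  S_1 = Σ v_i α_i r_i = 5·7·8 + 3·3·1 + 10·8·8 + 5·10·5 + 10·9·6 = 1719 ≡ 3.
  α_i^2 mod 11 = [5, 9, 9, 1, 4].
  S_2 = Σ v_i α_i^2 r_i = 5·5·8 + 3·9·1 + 10·9·8 + 5·1·5 + 10·4·6 = 1212 ≡ 2.
  S = (10, 3, 2) ≠ 0, so r is not a codeword (an error is present).
Step 3: locate the error. For a single error e at position i, S_ℓ = v_i·e·α_i^ℓ, so α_err = S_1/S_0.
  S_0^{−1} = 10^{−1} = 10 (mod 11), so α_err = 3·10 = 30 ≡ 8 = α_3. Error position i = 3.
  Consistency check: S_2/S_1 = 2·4 = 8 ≡ 8 = α_err ✓ (single-error assumption holds).
Step 4: error magnitude e = S_0/v_3 = S_0·∏_{j≠3}(α_3 − α_j) = 10·10 = 100 ≡ 1 (mod 11).
Step 5: correct position 3: c_3 = r_3 − e = 8 − 1 ≡ 7 (mod 11). Hence c = [8, 1, 7, 5, 6].
  Check: interpolating c through the α_i gives m(x) = 4 + 10·x (degree < 2) with m(α_i) = c_i for every i, so c is indeed a codeword.


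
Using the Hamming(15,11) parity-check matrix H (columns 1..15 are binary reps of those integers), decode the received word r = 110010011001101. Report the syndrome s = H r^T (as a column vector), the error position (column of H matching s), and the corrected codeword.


s = (1, 0, 0, 1)^T, error position = 9, corrected codeword c = 110010010001101

Compute s = H r^T mod 2 one row at a time:
  s_1 = 1 + 1 + 0 + 0 + 1 + 1 + 0 + 1 = 5 ≡ 1 (mod 2).
  s_2 = 0 + 1 + 0 + 0 + 1 + 1 + 0 + 1 = 4 ≡ 0 (mod 2).
  s_3 = 1 + 0 + 0 + 0 + 0 + 0 + 0 + 1 = 2 ≡ 0 (mod 2).
  s_4 = 1 + 0 + 1 + 0 + 1 + 0 + 1 + 1 = 5 ≡ 1 (mod 2).
s = (1, 0, 0, 1)^T — this equals column 9 of H (binary 1001), so error is at position 9.
Correct: flip bit 9 of r = 110010011001101 to get c = 110010010001101.


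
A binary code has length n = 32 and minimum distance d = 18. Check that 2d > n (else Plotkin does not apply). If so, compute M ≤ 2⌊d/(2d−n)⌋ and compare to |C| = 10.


Plotkin bound M ≤ 8; given |C| = 10 > bound (violated).

Check applicability: 2d = 36, n = 32.
2d − n = 4 > 0, so Plotkin applies.
Compute d/(2d−n) = 18/4 ≈ 4.5000.
⌊d/(2d−n)⌋ = 4.
Plotkin bound: M ≤ 2·4 = 8.
Given |C| = 10, check: VIOLATED.
This |C| is above the Plotkin bound, so no binary code with n = 32, d = 18 and 10 codewords exists.


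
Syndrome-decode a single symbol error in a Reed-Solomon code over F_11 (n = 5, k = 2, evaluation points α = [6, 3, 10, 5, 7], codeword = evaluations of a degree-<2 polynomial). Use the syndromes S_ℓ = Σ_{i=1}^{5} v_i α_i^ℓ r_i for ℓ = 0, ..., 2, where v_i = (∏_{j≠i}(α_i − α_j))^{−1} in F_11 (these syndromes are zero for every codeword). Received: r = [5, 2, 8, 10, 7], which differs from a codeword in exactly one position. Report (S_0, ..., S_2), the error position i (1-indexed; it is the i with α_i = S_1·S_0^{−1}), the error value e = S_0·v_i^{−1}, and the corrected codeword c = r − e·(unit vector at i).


S = (2, 1, 6), error at position 1, error magnitude e = 2, c = [3, 2, 8, 10, 7].

Step 1: column multipliers v_i = (∏_{j≠i}(α_i − α_j))^{−1} mod 11.
  i = 1 (α = 6): (6−3)(6−10)(6−5)(6−7) = 3·(−4)·1·(−1) = 12 ≡ 1, so v_1 = 1^{−1} = 1 (mod 11).
  i = 2 (α = 3): (3−6)(3−10)(3−5)(3−7) = (−3)·(−7)·(−2)·(−4) = 168 ≡ 3, so v_2 = 3^{−1} = 4 (mod 11).
  i = 3 (α = 10): (10−6)(10−3)(10−5)(10−7) = 4·7·5·3 = 420 ≡ 2, so v_3 = 2^{−1} = 6 (mod 11).
  i = 4 (α = 5): (5−6)(5−3)(5−10)(5−7) = (−1)·2·(−5)·(−2) = −20 ≡ 2, so v_4 = 2^{−1} = 6 (mod 11).
  i = 5 (α = 7): (7−6)(7−3)(7−10)(7−5) = 1·4·(−3)·2 = −24 ≡ 9, so v_5 = 9^{−1} = 5 (mod 11).
  v = [1, 4, 6, 6, 5].
Step 2: syndromes of r = [5, 2, 8, 10, 7] (all sums mod 11).
  S_0 = Σ v_i r_i = 1·5 + 4·2 + 6·8 + 6·10 + 5·7 = 156 ≡ 2.
  S_1 = Σ v_i α_i r_i = 1·6·5 + 4·3·2 + 6·10·8 + 6·5·10 + 5·7·7 = 1079 ≡ 1.
  α_i^2 mod 11 = [3, 9, 1, 3, 5].
  S_2 = Σ v_i α_i^2 r_i = 1·3·5 + 4·9·2 + 6·1·8 + 6·3·10 + 5·5·7 = 490 ≡ 6.
  S = (2, 1, 6) ≠ 0, so r is not a codeword (an error is present).
Step 3: locate the error. For a single error e at position i, S_ℓ = v_i·e·α_i^ℓ, so α_err = S_1/S_0.
  S_0^{−1} = 2^{−1} = 6 (mod 11), so α_err = 1·6 = 6 ≡ 6 = α_1. Error position i = 1.
  Consistency check: S_2/S_1 = 6·1 = 6 ≡ 6 = α_err ✓ (single-error assumption holds).
Step 4: error magnitude e = S_0/v_1 = S_0·∏_{j≠1}(α_1 − α_j) = 2·1 = 2 ≡ 2 (mod 11).
Step 5: correct position 1: c_1 = r_1 − e = 5 − 2 ≡ 3 (mod 11). Hence c = [3, 2, 8, 10, 7].
  Check: interpolating c through the α_i gives m(x) = 1 + 4·x (degree < 2) with m(α_i) = c_i for every i, so c is indeed a codeword.
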